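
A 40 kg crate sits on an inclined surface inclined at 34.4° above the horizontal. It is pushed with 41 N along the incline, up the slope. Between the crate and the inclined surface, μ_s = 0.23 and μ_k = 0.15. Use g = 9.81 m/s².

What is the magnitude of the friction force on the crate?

f ≈ 48.6 N (up the incline)

The normal reaction is N = m g cos θ = 323.8 N.
For equilibrium along the incline the friction force must supply f = m g sin θ − P = 221.7 − 41 = 180.7 N (positive meaning up-slope).
Static friction can supply at most μ_s N = 74.47 N.
|180.7| exceeds 74.47 N, so the crate slips down-slope; friction is kinetic, f = μ_k N = 0.15×323.8 = 48.6 N.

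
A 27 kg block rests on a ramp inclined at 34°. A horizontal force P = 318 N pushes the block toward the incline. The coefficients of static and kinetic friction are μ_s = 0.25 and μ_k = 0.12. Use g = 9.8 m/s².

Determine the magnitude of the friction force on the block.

Normal direction: N = m g cos θ + P sin θ = 397.2 N.
Along the incline, the net driving force (taking up-slope positive) is P cos θ − m g sin θ = 263.6 − 148 = 115.7 N, so equilibrium requires friction f = -115.7 N (down-slope).
The limit of static friction is μ_s N = 99.3 N.
|f_req| = 115.7 > 99.3 N → the block slides up the incline; f = μ_k N = 0.12 × 397.2 = 47.7 N.

f ≈ 47.7 N (down the incline)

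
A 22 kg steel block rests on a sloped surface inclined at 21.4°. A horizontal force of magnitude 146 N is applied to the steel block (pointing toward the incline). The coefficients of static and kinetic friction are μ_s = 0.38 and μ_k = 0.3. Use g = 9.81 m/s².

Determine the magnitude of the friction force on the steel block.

f ≈ 57.2 N (down the incline)

The horizontal push has a component P sin θ into the surface, so N = m g cos θ + P sin θ = 200.9 + 53.27 = 254.2 N.
Parallel to the incline: P cos θ − m g sin θ = 135.9 − 78.75 = 57.19 N; the friction needed to balance this is 57.19 N acting down the slope.
The limit of static friction is μ_s N = 96.6 N.
Since 57.19 N is within the 96.6 N limit, the steel block stays put and friction is exactly 57.2 N.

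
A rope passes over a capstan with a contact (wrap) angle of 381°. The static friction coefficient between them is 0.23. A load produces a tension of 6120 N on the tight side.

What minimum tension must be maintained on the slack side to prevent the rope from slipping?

T_min ≈ 1330 N

Capstan equation at impending slip: T_tight/T_slack = e^{μβ}.
β = 381° = 6.65 rad; e^{μβ} = e^{0.23×6.65} = 4.616.
T_slack = T_tight / e^{μβ} = 6120 / 4.616 = 1330 N.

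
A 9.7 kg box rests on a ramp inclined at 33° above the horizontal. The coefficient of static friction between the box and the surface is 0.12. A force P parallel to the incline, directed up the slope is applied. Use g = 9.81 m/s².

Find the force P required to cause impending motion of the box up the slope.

P ≈ 61.4 N

At impending motion up the slope, friction acts down-slope at its limit: f = μ_s N.
P is parallel to the surface, so N = m g cos θ = 79.8 N.
Along the incline: P = m g sin θ + μ_s N = 51.8 + 0.12×79.8 = 61.4 N.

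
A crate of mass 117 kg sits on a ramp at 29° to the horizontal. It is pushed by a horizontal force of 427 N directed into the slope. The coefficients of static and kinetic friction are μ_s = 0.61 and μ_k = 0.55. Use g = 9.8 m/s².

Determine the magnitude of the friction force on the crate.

f ≈ 182 N (up the incline)

The horizontal push has a component P sin θ into the surface, so N = m g cos θ + P sin θ = 1003 + 207 = 1210 N.
Along the incline, the net driving force (taking up-slope positive) is P cos θ − m g sin θ = 373.5 − 555.9 = -182.4 N, so equilibrium requires friction f = 182.4 N (up-slope).
Maximum static friction: μ_s N = 0.61 × 1210 = 738 N.
|f_req| = 182.4 ≤ 738 N → the crate is in equilibrium; friction equals the required value.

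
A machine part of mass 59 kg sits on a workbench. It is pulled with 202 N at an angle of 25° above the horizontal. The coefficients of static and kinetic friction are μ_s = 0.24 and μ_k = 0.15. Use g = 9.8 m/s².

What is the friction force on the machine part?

f ≈ 73.9 N

The vertical component of P reduces the normal force: N = m g − P sin α = 578.2 − 85.37 = 492.8 N.
For equilibrium, f = P cos α = 202×cos 25° = 183.1 N.
μ_s N = 0.24 × 492.8 = 118.3 N.
183.1 > 118.3 N → the machine part slides; f = μ_k N = 0.15×492.8 = 73.9 N.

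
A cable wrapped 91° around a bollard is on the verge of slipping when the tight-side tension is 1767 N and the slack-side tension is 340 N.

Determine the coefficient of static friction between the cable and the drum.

μ ≈ 1.04

T₂/T₁ = e^{μβ} → μ = ln(T₂/T₁)/β.
β = 91° = 1.588 rad.
μ = ln(1767/340)/1.588 = ln(5.197)/1.588 = 1.04.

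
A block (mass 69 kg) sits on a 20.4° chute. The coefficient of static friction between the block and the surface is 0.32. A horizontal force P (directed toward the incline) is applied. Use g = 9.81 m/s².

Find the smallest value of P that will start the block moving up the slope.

At impending motion up the slope, friction acts down-slope at its limit: f = μ_s N.
Perpendicular to the incline: N = m g cos θ + P sin θ.
Along the incline: P cos θ = m g sin θ + μ_s N = m g sin θ + μ_s (m g cos θ + P sin θ).
Solving, P (cos θ − μ_s sin θ) = m g (sin θ + μ_s cos θ), so P = 69×9.81×(sin 20.4° + 0.32 cos 20.4°)/(cos 20.4° − 0.32 sin 20.4°) = 677×0.6485/0.8257 = 532 N.

P ≈ 532 N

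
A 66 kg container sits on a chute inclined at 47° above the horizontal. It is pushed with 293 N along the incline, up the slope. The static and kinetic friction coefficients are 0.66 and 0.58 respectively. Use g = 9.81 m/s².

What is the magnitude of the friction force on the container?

Normal force: N = m g cos θ = 66 × 9.81 × cos 47° = 441.6 N.
Parallel to the incline, ΣF = 0 gives f = m g sin θ − P = 473.5 − 293 = 180.5 N (up-slope positive).
Maximum static friction available: μ_s N = 0.66 × 441.6 = 291.4 N.
Since |180.5| ≤ 291.4 N, static friction is sufficient; f equals the required value, not μ_s N.

f ≈ 181 N (up the incline)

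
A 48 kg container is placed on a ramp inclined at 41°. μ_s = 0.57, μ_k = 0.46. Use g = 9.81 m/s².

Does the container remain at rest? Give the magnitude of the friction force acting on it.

N = m g cos θ = 355 N.
Down-slope weight component: m g sin θ = 309 N.
μ_s N = 203 N.
309 > 203 N, so it slides; kinetic friction f = μ_k N = 0.46×355 = 163 N.

f ≈ 163 N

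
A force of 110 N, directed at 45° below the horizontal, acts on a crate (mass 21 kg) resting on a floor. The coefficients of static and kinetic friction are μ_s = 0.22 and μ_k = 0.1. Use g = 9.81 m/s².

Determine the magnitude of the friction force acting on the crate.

Vertical equilibrium gives N = m g + P sin α = 283.8 N.
Horizontally, friction must balance P cos α = 77.78 N.
The static-friction limit is μ_s N = 62.43 N.
The required friction exceeds μ_s N, so the crate moves and f = μ_k N = 28.4 N.

f ≈ 28.4 N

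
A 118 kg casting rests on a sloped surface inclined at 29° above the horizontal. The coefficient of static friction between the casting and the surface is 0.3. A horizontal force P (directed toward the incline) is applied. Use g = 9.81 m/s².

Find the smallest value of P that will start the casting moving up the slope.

At impending motion up the slope, friction acts down-slope at its limit: f = μ_s N.
Perpendicular to the incline: N = m g cos θ + P sin θ.
Along the incline: P cos θ = m g sin θ + μ_s N = m g sin θ + μ_s (m g cos θ + P sin θ).
Solving, P (cos θ − μ_s sin θ) = m g (sin θ + μ_s cos θ), so P = 118×9.81×(sin 29° + 0.3 cos 29°)/(cos 29° − 0.3 sin 29°) = 1160×0.7472/0.7292 = 1190 N.

P ≈ 1190 N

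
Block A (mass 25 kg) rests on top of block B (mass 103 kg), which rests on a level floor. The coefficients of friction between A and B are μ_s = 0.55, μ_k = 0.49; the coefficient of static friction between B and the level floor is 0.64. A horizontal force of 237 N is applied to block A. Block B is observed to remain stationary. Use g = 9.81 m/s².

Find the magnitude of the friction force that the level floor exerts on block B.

The normal force B exerts on A is simply A's weight, N₁ = 245.2 N.
Maximum static friction on A from B: μ_s N₁ = 0.55×245.2 = 134.9 N.
P = 237 N exceeds that limit, so A slips over B and the interface friction becomes kinetic: f₁ = μ_k N₁ = 0.49×245.2 = 120 N.
By Newton's third law B feels 120 N forward from A. With B stationary, the floor's static friction on B balances it: f₂ = 120 N (well within μ_s(m_A+m_B)g = 803.6 N).

f ≈ 120 N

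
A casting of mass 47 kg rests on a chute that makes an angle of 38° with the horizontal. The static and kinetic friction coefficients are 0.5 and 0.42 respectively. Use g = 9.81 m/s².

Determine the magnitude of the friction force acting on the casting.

f ≈ 153 N (up the incline)

Normal force: N = m g cos θ = 47 × 9.81 × cos 38° = 363.3 N.
For equilibrium along the incline, friction must balance the weight component: f = m g sin θ = 283.9 N up the slope.
Maximum static friction available: μ_s N = 0.5 × 363.3 = 181.7 N.
|283.9| exceeds 181.7 N, so the casting slips down-slope; friction is kinetic, f = μ_k N = 0.42×363.3 = 153 N.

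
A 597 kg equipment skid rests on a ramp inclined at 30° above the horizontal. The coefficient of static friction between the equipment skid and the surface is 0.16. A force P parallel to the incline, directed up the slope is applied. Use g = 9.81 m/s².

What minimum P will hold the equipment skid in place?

P_min ≈ 2120 N

The equipment skid tends to slide down (tan θ > μ_s), so at the point of impending slip friction acts up-slope at its limit: f = μ_s N.
P is parallel to the surface, so N = m g cos θ = 5070 N.
Along the incline: P + μ_s N = m g sin θ, so P = 2930 − 0.16×5070 = 2120 N.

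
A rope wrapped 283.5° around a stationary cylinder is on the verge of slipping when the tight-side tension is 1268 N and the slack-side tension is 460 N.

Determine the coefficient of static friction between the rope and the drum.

T₂/T₁ = e^{μβ} → μ = ln(T₂/T₁)/β.
β = 283.5° = 4.948 rad.
μ = ln(1268/460)/4.948 = ln(2.757)/4.948 = 0.205.

μ ≈ 0.205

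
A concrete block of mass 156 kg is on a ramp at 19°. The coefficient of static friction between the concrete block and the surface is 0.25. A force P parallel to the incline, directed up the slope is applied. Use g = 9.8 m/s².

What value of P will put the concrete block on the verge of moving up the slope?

At impending motion up the slope, friction acts down-slope at its limit: f = μ_s N.
P is parallel to the surface, so N = m g cos θ = 1450 N.
Along the incline: P = m g sin θ + μ_s N = 498 + 0.25×1450 = 859 N.

P ≈ 859 N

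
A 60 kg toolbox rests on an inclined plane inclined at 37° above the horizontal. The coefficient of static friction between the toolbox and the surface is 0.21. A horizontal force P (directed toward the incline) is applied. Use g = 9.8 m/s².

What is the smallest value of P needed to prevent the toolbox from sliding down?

P_min ≈ 276 N

The toolbox tends to slide down (tan θ > μ_s), so at the point of impending slip friction acts up-slope at its limit: f = μ_s N.
Perpendicular to the incline: N = m g cos θ + P sin θ.
Along the incline: P cos θ + μ_s N = m g sin θ, i.e. P cos θ + μ_s (m g cos θ + P sin θ) = m g sin θ.
Solving, P (cos θ + μ_s sin θ) = m g (sin θ − μ_s cos θ), so P = 588×0.4341/0.925 = 276 N.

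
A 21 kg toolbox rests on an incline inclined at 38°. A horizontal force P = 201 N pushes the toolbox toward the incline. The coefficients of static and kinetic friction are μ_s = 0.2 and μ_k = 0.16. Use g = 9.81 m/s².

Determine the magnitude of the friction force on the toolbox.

f ≈ 31.6 N (down the incline)

Normal direction: N = m g cos θ + P sin θ = 286.1 N.
Along the incline, the net driving force (taking up-slope positive) is P cos θ − m g sin θ = 158.4 − 126.8 = 31.56 N, so equilibrium requires friction f = -31.56 N (down-slope).
The limit of static friction is μ_s N = 57.22 N.
|f_req| = 31.56 ≤ 57.22 N → the toolbox is in equilibrium; friction equals the required value.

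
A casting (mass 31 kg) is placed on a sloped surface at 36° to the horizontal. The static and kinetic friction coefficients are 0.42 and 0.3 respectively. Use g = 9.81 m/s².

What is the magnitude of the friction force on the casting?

Perpendicular to the surface, N = m g cos θ = 31·9.81·cos 36° = 246 N.
For equilibrium along the incline, friction must balance the weight component: f = m g sin θ = 178.8 N up the slope.
The static-friction ceiling is μ_s N = 0.42 × 246 = 103.3 N.
Since |178.8| > 103.3 N, static friction cannot hold it; the casting slides down the incline and kinetic friction applies: f = μ_k N = 0.3 × 246 = 73.8 N.

f ≈ 73.8 N (up the incline)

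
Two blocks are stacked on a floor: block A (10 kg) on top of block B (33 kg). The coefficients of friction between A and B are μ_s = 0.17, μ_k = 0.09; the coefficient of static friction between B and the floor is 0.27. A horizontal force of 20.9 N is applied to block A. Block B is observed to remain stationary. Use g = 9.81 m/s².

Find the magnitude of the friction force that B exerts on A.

f ≈ 8.83 N

The normal force B exerts on A is simply A's weight, N₁ = 98.1 N.
Maximum static friction on A from B: μ_s N₁ = 0.17×98.1 = 16.68 N.
P = 20.9 N exceeds that limit, so A slips over B and the interface friction becomes kinetic: f₁ = μ_k N₁ = 0.09×98.1 = 8.83 N.
B experiences an equal 8.83 N forward from A (third law). B is in equilibrium, so the floor supplies f₂ = 8.83 N of static friction (limit μ_s(m_A+m_B)g = 113.9 N, not exceeded).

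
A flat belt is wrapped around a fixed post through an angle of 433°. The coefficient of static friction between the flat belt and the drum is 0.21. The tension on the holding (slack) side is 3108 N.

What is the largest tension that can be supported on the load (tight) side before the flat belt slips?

T_max ≈ 15200 N

At impending slip the capstan equation gives T₂/T₁ = e^{μβ} with β in radians.
β = 433° × π/180 = 7.557 rad.
e^{μβ} = e^{0.21×7.557} = 4.889.
T₂ = T₁ · e^{μβ} = 3108 × 4.889 = 15200 N.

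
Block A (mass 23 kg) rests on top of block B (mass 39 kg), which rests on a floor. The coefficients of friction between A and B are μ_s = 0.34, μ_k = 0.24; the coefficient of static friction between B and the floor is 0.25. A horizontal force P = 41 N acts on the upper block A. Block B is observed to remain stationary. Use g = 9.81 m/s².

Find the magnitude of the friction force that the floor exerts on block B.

The normal force B exerts on A is simply A's weight, N₁ = 225.6 N.
Maximum static friction on A from B: μ_s N₁ = 0.34×225.6 = 76.71 N.
Since P = 41 N ≤ 76.71 N, A does not slip on B; friction on A equals P = 41 N.
By Newton's third law B feels 41 N forward from A. With B stationary, the floor's static friction on B balances it: f₂ = 41 N (well within μ_s(m_A+m_B)g = 152.1 N).

f ≈ 41 N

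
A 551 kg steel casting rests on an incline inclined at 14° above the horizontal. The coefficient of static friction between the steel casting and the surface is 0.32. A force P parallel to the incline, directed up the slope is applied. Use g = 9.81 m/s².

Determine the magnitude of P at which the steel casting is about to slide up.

At impending motion up the slope, friction acts down-slope at its limit: f = μ_s N.
P is parallel to the surface, so N = m g cos θ = 5240 N.
Along the incline: P = m g sin θ + μ_s N = 1310 + 0.32×5240 = 2990 N.

P ≈ 2990 N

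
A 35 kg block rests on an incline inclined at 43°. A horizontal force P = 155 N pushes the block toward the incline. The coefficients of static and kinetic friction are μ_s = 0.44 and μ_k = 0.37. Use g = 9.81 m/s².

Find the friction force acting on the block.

f ≈ 121 N (up the incline)

The horizontal push has a component P sin θ into the surface, so N = m g cos θ + P sin θ = 251.1 + 105.7 = 356.8 N.
Along the incline, the net driving force (taking up-slope positive) is P cos θ − m g sin θ = 113.4 − 234.2 = -120.8 N, so equilibrium requires friction f = 120.8 N (up-slope).
The limit of static friction is μ_s N = 157 N.
|f_req| = 120.8 ≤ 157 N → the block is in equilibrium; friction equals the required value.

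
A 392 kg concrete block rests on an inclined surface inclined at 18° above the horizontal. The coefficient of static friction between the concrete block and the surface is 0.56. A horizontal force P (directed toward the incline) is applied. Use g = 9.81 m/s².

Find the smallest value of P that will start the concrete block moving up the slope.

P ≈ 4160 N

At impending motion up the slope, friction acts down-slope at its limit: f = μ_s N.
Perpendicular to the incline: N = m g cos θ + P sin θ.
Along the incline: P cos θ = m g sin θ + μ_s N = m g sin θ + μ_s (m g cos θ + P sin θ).
Solving, P (cos θ − μ_s sin θ) = m g (sin θ + μ_s cos θ), so P = 392×9.81×(sin 18° + 0.56 cos 18°)/(cos 18° − 0.56 sin 18°) = 3850×0.8416/0.778 = 4160 N.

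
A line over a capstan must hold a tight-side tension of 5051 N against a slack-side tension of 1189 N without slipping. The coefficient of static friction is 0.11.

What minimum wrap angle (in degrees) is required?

T₂/T₁ = e^{μβ} → β = ln(T₂/T₁)/μ.
β = ln(5051/1189)/0.11 = 1.446/0.11 = 13.15 rad.
In degrees: β = 13.15 × 180/π = 753°.

β_min ≈ 753°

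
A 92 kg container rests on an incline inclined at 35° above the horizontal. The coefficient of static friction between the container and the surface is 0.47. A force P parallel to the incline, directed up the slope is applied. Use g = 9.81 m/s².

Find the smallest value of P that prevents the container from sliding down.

The container tends to slide down (tan θ > μ_s), so at the point of impending slip friction acts up-slope at its limit: f = μ_s N.
P is parallel to the surface, so N = m g cos θ = 739 N.
Along the incline: P + μ_s N = m g sin θ, so P = 518 − 0.47×739 = 170 N.

P_min ≈ 170 N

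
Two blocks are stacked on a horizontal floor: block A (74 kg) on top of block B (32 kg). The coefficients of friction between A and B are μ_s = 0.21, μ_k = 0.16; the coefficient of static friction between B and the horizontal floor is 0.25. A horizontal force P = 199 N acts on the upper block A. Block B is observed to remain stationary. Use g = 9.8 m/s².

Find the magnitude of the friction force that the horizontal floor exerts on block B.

Normal force at the A–B interface: N₁ = m_A g = 725.2 N.
So the A–B interface can sustain at most μ_s N₁ = 152.3 N of static friction.
Since P = 199 N > 152.3 N, A slides on B; the A–B friction is kinetic: f₁ = μ_k N₁ = 0.16×725.2 = 116 N.
B experiences an equal 116 N forward from A (third law). B is in equilibrium, so the floor supplies f₂ = 116 N of static friction (limit μ_s(m_A+m_B)g = 259.7 N, not exceeded).

f ≈ 116 N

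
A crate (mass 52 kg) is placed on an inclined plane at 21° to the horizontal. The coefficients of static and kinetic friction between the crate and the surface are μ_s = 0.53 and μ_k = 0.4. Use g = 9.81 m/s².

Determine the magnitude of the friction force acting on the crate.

Perpendicular to the surface, N = m g cos θ = 52·9.81·cos 21° = 476.2 N.
Along the slope the weight component is m g sin θ = 182.8 N; friction must supply exactly this, acting up-slope.
Static friction can supply at most μ_s N = 252.4 N.
Since |182.8| ≤ 252.4 N, no slip — friction simply equals what equilibrium demands.

f ≈ 183 N (up the incline)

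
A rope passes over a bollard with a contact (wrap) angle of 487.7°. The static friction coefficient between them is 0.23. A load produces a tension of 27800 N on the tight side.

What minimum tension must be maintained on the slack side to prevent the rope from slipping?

T_min ≈ 3920 N

Capstan equation at impending slip: T_tight/T_slack = e^{μβ}.
β = 487.7° = 8.512 rad; e^{μβ} = e^{0.23×8.512} = 7.083.
T_slack = T_tight / e^{μβ} = 27800 / 7.083 = 3920 N.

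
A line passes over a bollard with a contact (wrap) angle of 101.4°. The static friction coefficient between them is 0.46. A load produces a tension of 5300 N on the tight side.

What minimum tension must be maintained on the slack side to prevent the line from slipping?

T_min ≈ 2350 N

Capstan equation at impending slip: T_tight/T_slack = e^{μβ}.
β = 101.4° = 1.77 rad; e^{μβ} = e^{0.46×1.77} = 2.257.
T_slack = T_tight / e^{μβ} = 5300 / 2.257 = 2350 N.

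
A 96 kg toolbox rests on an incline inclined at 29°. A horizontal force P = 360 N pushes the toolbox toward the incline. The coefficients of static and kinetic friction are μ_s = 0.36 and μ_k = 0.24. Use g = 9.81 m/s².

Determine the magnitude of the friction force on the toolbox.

f ≈ 142 N (up the incline)

Normal direction: N = m g cos θ + P sin θ = 998.2 N.
Parallel to the incline: P cos θ − m g sin θ = 314.9 − 456.6 = -141.7 N; the friction needed to balance this is 141.7 N acting up the slope.
The limit of static friction is μ_s N = 359.4 N.
|f_req| = 141.7 ≤ 359.4 N → the toolbox is in equilibrium; friction equals the required value.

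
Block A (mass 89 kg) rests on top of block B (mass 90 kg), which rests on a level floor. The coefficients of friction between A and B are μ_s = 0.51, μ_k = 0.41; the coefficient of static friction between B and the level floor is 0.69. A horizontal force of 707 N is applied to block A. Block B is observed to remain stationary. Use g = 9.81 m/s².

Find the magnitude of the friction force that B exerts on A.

f ≈ 358 N

Between the blocks, N₁ = m_A g = 873.1 N.
So the A–B interface can sustain at most μ_s N₁ = 445.3 N of static friction.
P = 707 N exceeds that limit, so A slips over B and the interface friction becomes kinetic: f₁ = μ_k N₁ = 0.41×873.1 = 358 N.
B experiences an equal 358 N forward from A (third law). B is in equilibrium, so the floor supplies f₂ = 358 N of static friction (limit μ_s(m_A+m_B)g = 1212 N, not exceeded).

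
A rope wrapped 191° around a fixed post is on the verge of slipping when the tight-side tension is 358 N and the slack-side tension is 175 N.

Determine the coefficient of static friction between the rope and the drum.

μ ≈ 0.215

T₂/T₁ = e^{μβ} → μ = ln(T₂/T₁)/β.
β = 191° = 3.334 rad.
μ = ln(358/175)/3.334 = ln(2.046)/3.334 = 0.215.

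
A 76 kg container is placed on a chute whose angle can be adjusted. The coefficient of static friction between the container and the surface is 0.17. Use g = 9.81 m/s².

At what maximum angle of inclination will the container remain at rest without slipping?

At the slip threshold, m g sin θ = μ_s · m g cos θ, so tan θ = μ_s.
θ_max = arctan(0.17) = 9.65°.

θ_max ≈ 9.65°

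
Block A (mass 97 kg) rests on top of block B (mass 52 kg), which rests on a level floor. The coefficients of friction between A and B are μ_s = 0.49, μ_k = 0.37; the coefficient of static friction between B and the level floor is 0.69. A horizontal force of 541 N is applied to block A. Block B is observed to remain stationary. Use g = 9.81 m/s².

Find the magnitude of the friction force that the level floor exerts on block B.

f ≈ 352 N

The normal force B exerts on A is simply A's weight, N₁ = 951.6 N.
So the A–B interface can sustain at most μ_s N₁ = 466.3 N of static friction.
P = 541 N exceeds that limit, so A slips over B and the interface friction becomes kinetic: f₁ = μ_k N₁ = 0.37×951.6 = 352 N.
B experiences an equal 352 N forward from A (third law). B is in equilibrium, so the floor supplies f₂ = 352 N of static friction (limit μ_s(m_A+m_B)g = 1009 N, not exceeded).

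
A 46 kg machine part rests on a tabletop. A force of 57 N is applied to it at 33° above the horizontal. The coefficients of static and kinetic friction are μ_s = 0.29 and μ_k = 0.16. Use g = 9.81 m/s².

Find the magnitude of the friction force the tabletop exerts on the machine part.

f ≈ 47.8 N

N = m g − P sin α = 451.3 − 57×sin 33° = 420.2 N.
Horizontally, friction must balance P cos α = 47.8 N.
The static-friction limit is μ_s N = 121.9 N.
Since 47.8 N does not exceed the limit, the machine part stays at rest and f = 47.8 N.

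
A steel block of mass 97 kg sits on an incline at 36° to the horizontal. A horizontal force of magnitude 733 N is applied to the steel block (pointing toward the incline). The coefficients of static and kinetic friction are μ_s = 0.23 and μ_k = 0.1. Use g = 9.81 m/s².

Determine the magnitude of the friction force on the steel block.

f ≈ 33.7 N (down the incline)

The horizontal push has a component P sin θ into the surface, so N = m g cos θ + P sin θ = 769.8 + 430.8 = 1201 N.
Along the incline, the net driving force (taking up-slope positive) is P cos θ − m g sin θ = 593 − 559.3 = 33.69 N, so equilibrium requires friction f = -33.69 N (down-slope).
The limit of static friction is μ_s N = 276.2 N.
|f_req| = 33.69 ≤ 276.2 N → the steel block is in equilibrium; friction equals the required value.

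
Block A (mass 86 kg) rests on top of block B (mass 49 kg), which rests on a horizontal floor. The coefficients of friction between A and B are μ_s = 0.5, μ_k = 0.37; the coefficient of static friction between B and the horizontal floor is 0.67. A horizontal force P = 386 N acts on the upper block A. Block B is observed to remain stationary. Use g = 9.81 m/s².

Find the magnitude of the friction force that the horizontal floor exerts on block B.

The normal force B exerts on A is simply A's weight, N₁ = 843.7 N.
Maximum static friction on A from B: μ_s N₁ = 0.5×843.7 = 421.8 N.
Since P = 386 N ≤ 421.8 N, A does not slip on B; friction on A equals P = 386 N.
B experiences an equal 386 N forward from A (third law). B is in equilibrium, so the floor supplies f₂ = 386 N of static friction (limit μ_s(m_A+m_B)g = 887.3 N, not exceeded).

f ≈ 386 N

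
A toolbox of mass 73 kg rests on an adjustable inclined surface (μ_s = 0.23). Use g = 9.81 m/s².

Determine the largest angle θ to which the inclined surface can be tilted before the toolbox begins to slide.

θ_max ≈ 13°

At the slip threshold, m g sin θ = μ_s · m g cos θ, so tan θ = μ_s.
θ_max = arctan(0.23) = 13°.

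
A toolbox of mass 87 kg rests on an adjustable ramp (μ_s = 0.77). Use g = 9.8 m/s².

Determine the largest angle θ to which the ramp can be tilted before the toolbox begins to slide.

θ_max ≈ 37.6°

At the slip threshold, m g sin θ = μ_s · m g cos θ, so tan θ = μ_s.
θ_max = arctan(0.77) = 37.6°.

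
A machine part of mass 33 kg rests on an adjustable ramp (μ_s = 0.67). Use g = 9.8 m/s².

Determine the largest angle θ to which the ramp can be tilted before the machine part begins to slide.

At the slip threshold, m g sin θ = μ_s · m g cos θ, so tan θ = μ_s.
θ_max = arctan(0.67) = 33.8°.

θ_max ≈ 33.8°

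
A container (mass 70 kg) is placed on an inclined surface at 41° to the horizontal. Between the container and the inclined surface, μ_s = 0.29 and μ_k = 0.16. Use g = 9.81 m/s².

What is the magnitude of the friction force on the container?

Perpendicular to the surface, N = m g cos θ = 70·9.81·cos 41° = 518.3 N.
Along the slope the weight component is m g sin θ = 450.5 N; friction must supply exactly this, acting up-slope.
The static-friction ceiling is μ_s N = 0.29 × 518.3 = 150.3 N.
Since |450.5| > 150.3 N, static friction cannot hold it; the container slides down the incline and kinetic friction applies: f = μ_k N = 0.16 × 518.3 = 82.9 N.

f ≈ 82.9 N (up the incline)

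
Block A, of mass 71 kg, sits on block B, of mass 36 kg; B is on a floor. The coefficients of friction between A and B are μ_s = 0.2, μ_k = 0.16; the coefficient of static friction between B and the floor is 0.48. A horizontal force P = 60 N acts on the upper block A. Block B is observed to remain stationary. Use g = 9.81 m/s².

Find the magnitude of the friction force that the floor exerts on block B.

f ≈ 60 N

Between the blocks, N₁ = m_A g = 696.5 N.
So the A–B interface can sustain at most μ_s N₁ = 139.3 N of static friction.
Since P = 60 N ≤ 139.3 N, A does not slip on B; friction on A equals P = 60 N.
By Newton's third law B feels 60 N forward from A. With B stationary, the floor's static friction on B balances it: f₂ = 60 N (well within μ_s(m_A+m_B)g = 503.8 N).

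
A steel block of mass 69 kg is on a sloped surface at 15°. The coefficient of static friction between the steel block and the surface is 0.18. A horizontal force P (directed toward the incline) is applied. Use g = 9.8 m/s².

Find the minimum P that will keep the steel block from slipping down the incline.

P_min ≈ 56.7 N

The steel block tends to slide down (tan θ > μ_s), so at the point of impending slip friction acts up-slope at its limit: f = μ_s N.
Perpendicular to the incline: N = m g cos θ + P sin θ.
Along the incline: P cos θ + μ_s N = m g sin θ, i.e. P cos θ + μ_s (m g cos θ + P sin θ) = m g sin θ.
Solving, P (cos θ + μ_s sin θ) = m g (sin θ − μ_s cos θ), so P = 676×0.08495/1.013 = 56.7 N.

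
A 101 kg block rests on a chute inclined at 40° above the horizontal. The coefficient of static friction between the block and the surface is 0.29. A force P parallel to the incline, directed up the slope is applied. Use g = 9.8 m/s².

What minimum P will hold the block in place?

P_min ≈ 416 N

The block tends to slide down (tan θ > μ_s), so at the point of impending slip friction acts up-slope at its limit: f = μ_s N.
P is parallel to the surface, so N = m g cos θ = 758 N.
Along the incline: P + μ_s N = m g sin θ, so P = 636 − 0.29×758 = 416 N.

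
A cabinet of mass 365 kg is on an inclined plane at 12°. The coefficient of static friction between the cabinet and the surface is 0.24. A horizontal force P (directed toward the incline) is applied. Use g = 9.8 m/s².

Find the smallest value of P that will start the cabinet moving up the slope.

At impending motion up the slope, friction acts down-slope at its limit: f = μ_s N.
Perpendicular to the incline: N = m g cos θ + P sin θ.
Along the incline: P cos θ = m g sin θ + μ_s N = m g sin θ + μ_s (m g cos θ + P sin θ).
Solving, P (cos θ − μ_s sin θ) = m g (sin θ + μ_s cos θ), so P = 365×9.8×(sin 12° + 0.24 cos 12°)/(cos 12° − 0.24 sin 12°) = 3580×0.4427/0.9282 = 1710 N.

P ≈ 1710 N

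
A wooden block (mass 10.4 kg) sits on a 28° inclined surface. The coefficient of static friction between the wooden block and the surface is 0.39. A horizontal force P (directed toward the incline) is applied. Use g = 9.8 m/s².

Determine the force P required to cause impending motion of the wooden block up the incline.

P ≈ 119 N

At impending motion up the slope, friction acts down-slope at its limit: f = μ_s N.
Perpendicular to the incline: N = m g cos θ + P sin θ.
Along the incline: P cos θ = m g sin θ + μ_s N = m g sin θ + μ_s (m g cos θ + P sin θ).
Solving, P (cos θ − μ_s sin θ) = m g (sin θ + μ_s cos θ), so P = 10.4×9.8×(sin 28° + 0.39 cos 28°)/(cos 28° − 0.39 sin 28°) = 102×0.8138/0.6999 = 119 N.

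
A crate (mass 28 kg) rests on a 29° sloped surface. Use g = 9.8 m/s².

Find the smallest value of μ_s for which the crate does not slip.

At the slip threshold m g sin θ = μ_s m g cos θ, so μ_s,min = tan θ.
μ_s,min = tan 29° = 0.554.

μ_s,min ≈ 0.554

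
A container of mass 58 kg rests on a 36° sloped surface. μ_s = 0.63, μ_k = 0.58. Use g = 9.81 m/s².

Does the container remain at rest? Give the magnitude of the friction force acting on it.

N = m g cos θ = 460 N.
Down-slope weight component: m g sin θ = 334 N.
μ_s N = 290 N.
334 > 290 N, so it slides; kinetic friction f = μ_k N = 0.58×460 = 267 N.

f ≈ 267 N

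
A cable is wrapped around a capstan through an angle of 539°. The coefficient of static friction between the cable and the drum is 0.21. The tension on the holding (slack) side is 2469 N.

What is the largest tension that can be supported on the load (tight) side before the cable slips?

At impending slip the capstan equation gives T₂/T₁ = e^{μβ} with β in radians.
β = 539° × π/180 = 9.407 rad.
e^{μβ} = e^{0.21×9.407} = 7.21.
T₂ = T₁ · e^{μβ} = 2469 × 7.21 = 17800 N.

T_max ≈ 17800 N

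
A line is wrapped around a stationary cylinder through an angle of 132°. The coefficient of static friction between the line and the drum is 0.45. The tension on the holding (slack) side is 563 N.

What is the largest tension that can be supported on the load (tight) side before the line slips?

T_max ≈ 1590 N

At impending slip the capstan equation gives T₂/T₁ = e^{μβ} with β in radians.
β = 132° × π/180 = 2.304 rad.
e^{μβ} = e^{0.45×2.304} = 2.82.
T₂ = T₁ · e^{μβ} = 563 × 2.82 = 1590 N.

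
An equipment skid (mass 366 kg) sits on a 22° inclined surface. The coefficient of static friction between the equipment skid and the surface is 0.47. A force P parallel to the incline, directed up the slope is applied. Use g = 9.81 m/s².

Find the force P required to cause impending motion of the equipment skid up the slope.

At impending motion up the slope, friction acts down-slope at its limit: f = μ_s N.
P is parallel to the surface, so N = m g cos θ = 3330 N.
Along the incline: P = m g sin θ + μ_s N = 1350 + 0.47×3330 = 2910 N.

P ≈ 2910 N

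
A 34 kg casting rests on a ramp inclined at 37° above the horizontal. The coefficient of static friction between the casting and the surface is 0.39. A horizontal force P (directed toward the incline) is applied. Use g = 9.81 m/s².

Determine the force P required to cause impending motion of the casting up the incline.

P ≈ 540 N

At impending motion up the slope, friction acts down-slope at its limit: f = μ_s N.
Perpendicular to the incline: N = m g cos θ + P sin θ.
Along the incline: P cos θ = m g sin θ + μ_s N = m g sin θ + μ_s (m g cos θ + P sin θ).
Solving, P (cos θ − μ_s sin θ) = m g (sin θ + μ_s cos θ), so P = 34×9.81×(sin 37° + 0.39 cos 37°)/(cos 37° − 0.39 sin 37°) = 334×0.9133/0.5639 = 540 N.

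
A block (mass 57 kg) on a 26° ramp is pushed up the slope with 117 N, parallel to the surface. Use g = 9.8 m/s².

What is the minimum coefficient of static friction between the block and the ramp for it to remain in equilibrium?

μ_s,min ≈ 0.255

N = m g cos θ = 502.1 N.
Friction must make up the shortfall along the incline: f = m g sin θ − P = 244.9 − 117 = 127.9 N.
At the threshold f = μ_s N, so μ_s,min = 127.9/502.1 = 0.255.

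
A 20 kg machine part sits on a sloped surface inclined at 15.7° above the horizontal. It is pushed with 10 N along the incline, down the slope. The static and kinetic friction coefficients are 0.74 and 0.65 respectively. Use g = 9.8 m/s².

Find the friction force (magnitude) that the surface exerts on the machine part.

Normal force: N = m g cos θ = 20 × 9.8 × cos 15.7° = 188.7 N.
Parallel to the incline, ΣF = 0 gives f = m g sin θ + P = 53.04 + 10 = 63.04 N (up-slope positive).
Maximum static friction available: μ_s N = 0.74 × 188.7 = 139.6 N.
Since |63.04| ≤ 139.6 N, no slip — friction simply equals what equilibrium demands.

f ≈ 63 N (up the incline)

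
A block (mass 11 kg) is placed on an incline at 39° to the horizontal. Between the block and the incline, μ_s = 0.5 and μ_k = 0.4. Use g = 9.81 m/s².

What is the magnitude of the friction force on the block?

Normal force: N = m g cos θ = 11 × 9.81 × cos 39° = 83.86 N.
For equilibrium along the incline, friction must balance the weight component: f = m g sin θ = 67.91 N up the slope.
Maximum static friction available: μ_s N = 0.5 × 83.86 = 41.93 N.
Since |67.91| > 41.93 N, static friction cannot hold it; the block slides down the incline and kinetic friction applies: f = μ_k N = 0.4 × 83.86 = 33.5 N.

f ≈ 33.5 N (up the incline)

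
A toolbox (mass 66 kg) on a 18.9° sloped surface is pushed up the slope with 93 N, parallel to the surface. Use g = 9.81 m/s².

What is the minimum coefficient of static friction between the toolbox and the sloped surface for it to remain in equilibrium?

μ_s,min ≈ 0.191

N = m g cos θ = 612.6 N.
Friction must make up the shortfall along the incline: f = m g sin θ − P = 209.7 − 93 = 116.7 N.
At the threshold f = μ_s N, so μ_s,min = 116.7/612.6 = 0.191.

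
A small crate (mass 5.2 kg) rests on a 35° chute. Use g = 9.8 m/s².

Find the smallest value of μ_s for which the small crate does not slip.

At the slip threshold m g sin θ = μ_s m g cos θ, so μ_s,min = tan θ.
μ_s,min = tan 35° = 0.7.

μ_s,min ≈ 0.7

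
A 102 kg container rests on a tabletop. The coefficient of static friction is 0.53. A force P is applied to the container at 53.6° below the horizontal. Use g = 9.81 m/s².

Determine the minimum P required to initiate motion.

P ≈ 3180 N

N = m g + P sin α (the push presses the container into the tabletop).
At impending slip, P cos α = μ_s N = μ_s (m g + P sin α).
Solving: P (cos α − μ_s sin α) = μ_s m g → P = 0.53×1000/(cos 53.6° − 0.53 sin 53.6°) = 530/0.1668 = 3180 N.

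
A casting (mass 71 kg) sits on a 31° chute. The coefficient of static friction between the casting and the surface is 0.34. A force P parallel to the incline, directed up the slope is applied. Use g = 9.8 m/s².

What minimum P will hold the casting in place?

The casting tends to slide down (tan θ > μ_s), so at the point of impending slip friction acts up-slope at its limit: f = μ_s N.
P is parallel to the surface, so N = m g cos θ = 596 N.
Along the incline: P + μ_s N = m g sin θ, so P = 358 − 0.34×596 = 156 N.

P_min ≈ 156 N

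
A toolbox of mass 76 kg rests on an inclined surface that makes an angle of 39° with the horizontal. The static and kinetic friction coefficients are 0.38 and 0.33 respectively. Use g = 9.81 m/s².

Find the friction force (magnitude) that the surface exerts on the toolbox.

f ≈ 191 N (up the incline)

Normal force: N = m g cos θ = 76 × 9.81 × cos 39° = 579.4 N.
Along the slope the weight component is m g sin θ = 469.2 N; friction must supply exactly this, acting up-slope.
Maximum static friction available: μ_s N = 0.38 × 579.4 = 220.2 N.
|469.2| exceeds 220.2 N, so the toolbox slips down-slope; friction is kinetic, f = μ_k N = 0.33×579.4 = 191 N.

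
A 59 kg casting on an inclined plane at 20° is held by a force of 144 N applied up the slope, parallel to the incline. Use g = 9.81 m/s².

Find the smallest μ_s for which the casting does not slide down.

N = m g cos θ = 543.9 N.
Friction must make up the shortfall along the incline: f = m g sin θ − P = 198 − 144 = 53.96 N.
At the threshold f = μ_s N, so μ_s,min = 53.96/543.9 = 0.0992.

μ_s,min ≈ 0.0992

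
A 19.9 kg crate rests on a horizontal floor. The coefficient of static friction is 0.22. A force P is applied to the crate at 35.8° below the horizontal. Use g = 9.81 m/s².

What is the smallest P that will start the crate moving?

N = m g + P sin α (the push presses the crate into the horizontal floor).
At impending slip, P cos α = μ_s N = μ_s (m g + P sin α).
Solving: P (cos α − μ_s sin α) = μ_s m g → P = 0.22×195/(cos 35.8° − 0.22 sin 35.8°) = 42.9/0.6824 = 62.9 N.

P ≈ 62.9 N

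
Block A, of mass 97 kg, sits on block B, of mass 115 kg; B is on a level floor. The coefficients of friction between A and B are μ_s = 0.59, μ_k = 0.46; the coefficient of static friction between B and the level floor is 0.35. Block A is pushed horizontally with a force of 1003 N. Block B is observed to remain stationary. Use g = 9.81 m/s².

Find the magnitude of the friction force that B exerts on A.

Between the blocks, N₁ = m_A g = 951.6 N.
So the A–B interface can sustain at most μ_s N₁ = 561.4 N of static friction.
P = 1003 N exceeds that limit, so A slips over B and the interface friction becomes kinetic: f₁ = μ_k N₁ = 0.46×951.6 = 438 N.
B experiences an equal 438 N forward from A (third law). B is in equilibrium, so the floor supplies f₂ = 438 N of static friction (limit μ_s(m_A+m_B)g = 727.9 N, not exceeded).

f ≈ 438 N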